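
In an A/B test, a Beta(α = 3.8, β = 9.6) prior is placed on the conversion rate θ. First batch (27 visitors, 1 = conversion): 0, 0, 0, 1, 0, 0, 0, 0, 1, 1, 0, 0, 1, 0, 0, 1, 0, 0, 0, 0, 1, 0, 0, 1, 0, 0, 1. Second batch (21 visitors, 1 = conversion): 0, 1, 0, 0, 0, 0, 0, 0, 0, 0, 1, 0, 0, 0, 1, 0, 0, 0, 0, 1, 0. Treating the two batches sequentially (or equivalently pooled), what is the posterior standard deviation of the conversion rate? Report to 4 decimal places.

0.0553

The Beta prior is conjugate to a Binomial/Bernoulli likelihood; the update adds successes to α and failures to β.
After batch 1: Beta(3.8+8, 9.6+19) = Beta(11.8, 28.6).
After batch 2: Beta(11.8+4, 28.6+17) = Beta(15.8, 45.6).
Var = αβ/((α+β)²(α+β+1)) = 15.8·45.6/(61.4²·62.4) = 0.00306267; SD = √0.00306267 = 0.0553.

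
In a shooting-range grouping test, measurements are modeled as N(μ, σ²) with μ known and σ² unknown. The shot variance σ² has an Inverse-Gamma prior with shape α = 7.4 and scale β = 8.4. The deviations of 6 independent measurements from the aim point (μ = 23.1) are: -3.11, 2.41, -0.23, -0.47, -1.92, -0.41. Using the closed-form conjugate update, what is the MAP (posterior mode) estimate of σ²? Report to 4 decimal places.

With known mean μ and an Inverse-Gamma(α, β) prior on σ², the Normal likelihood is conjugate: posterior is Inv-Gamma(α + n/2, β + Σ(xᵢ−μ)²/2).
Σ(xᵢ−μ)² = (-3.11)² + (2.41)² + (-0.23)² + (-0.47)² + (-1.92)² + (-0.41)² = 19.6085.
Posterior: Inv-Gamma(7.4 + 6/2, 8.4 + 19.6085/2) = Inv-Gamma(10.40, 18.20425).
Mode = β/(α+1) = 18.20425/11.40 = 1.5969.

1.5969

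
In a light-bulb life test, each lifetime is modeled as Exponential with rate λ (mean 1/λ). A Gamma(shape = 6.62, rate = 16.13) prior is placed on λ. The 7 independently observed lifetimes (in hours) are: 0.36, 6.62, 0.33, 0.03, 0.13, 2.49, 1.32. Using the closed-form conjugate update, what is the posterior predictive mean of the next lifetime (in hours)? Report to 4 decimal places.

With a Gamma(shape α, rate β) prior on the exponential rate λ, the posterior after n observations with total T = Σxᵢ is Gamma(α+n, β+T).
Sum of observations T = 11.28 hours; n = 7.
Posterior: Gamma(6.62+7, 16.13+11.28) = Gamma(13.62, 27.41).
The predictive distribution for the next observation is Lomax; its mean is β/(α−1) = 27.41/12.62 = 2.1719.

2.1719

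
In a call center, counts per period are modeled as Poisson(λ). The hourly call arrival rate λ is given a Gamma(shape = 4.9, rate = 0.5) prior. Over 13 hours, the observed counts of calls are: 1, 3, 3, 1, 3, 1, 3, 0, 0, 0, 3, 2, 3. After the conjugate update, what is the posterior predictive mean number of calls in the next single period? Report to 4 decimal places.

With a Gamma(shape α, rate β) prior, the Poisson likelihood is conjugate: the posterior is Gamma(α + ΣXᵢ, β + n).
Sum of counts S = 23 over n = 13 hours.
Posterior: Gamma(α+S, β+n) = Gamma(4.9+23, 0.5+13) = Gamma(27.9, 13.5).
The predictive distribution for one future period is NegBinom with mean α/β = 2.0667.

2.0667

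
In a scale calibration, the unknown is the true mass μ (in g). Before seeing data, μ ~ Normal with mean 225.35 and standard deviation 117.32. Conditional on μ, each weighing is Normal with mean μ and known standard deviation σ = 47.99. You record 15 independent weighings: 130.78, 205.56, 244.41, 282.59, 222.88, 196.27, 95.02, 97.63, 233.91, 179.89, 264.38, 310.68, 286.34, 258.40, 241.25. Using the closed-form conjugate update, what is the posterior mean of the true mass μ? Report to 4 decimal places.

For Normal data with known variance σ², a Normal(μ₀, σ₀²) prior on μ is conjugate. Posterior precision = 1/σ₀² + n/σ²; posterior mean is the precision-weighted average of μ₀ and x̄.
Σxᵢ = 130.78 + 205.56 + 244.41 + 282.59 + 222.88 + 196.27 + 95.02 + 97.63 + 233.91 + 179.89 + 264.38 + 310.68 + 286.34 + 258.40 + 241.25 = 3249.99, so n·x̄ = 3249.99.
σ₀² = 117.32² = 13763.9824, σ² = 47.99² = 2303.0401; σ² + n·σ₀² = 2303.0401 + 15·13763.9824 = 208762.7761.
Posterior mean = (μ₀/σ₀² + n·x̄/σ²)/(1/σ₀² + n/σ²) = (σ²·μ₀ + σ₀²·n·x̄)/(σ² + n·σ₀²) = (2303.0401·225.35 + 13763.9824·3249.99)/208762.7761 = 45251795.246711/208762.7761 = 216.7618.

216.7618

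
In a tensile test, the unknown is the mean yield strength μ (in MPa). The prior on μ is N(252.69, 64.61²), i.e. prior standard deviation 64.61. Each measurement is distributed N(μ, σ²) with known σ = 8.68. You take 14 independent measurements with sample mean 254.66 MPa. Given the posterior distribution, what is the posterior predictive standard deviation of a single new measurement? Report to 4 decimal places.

For Normal data with known variance σ², a Normal(μ₀, σ₀²) prior on μ is conjugate. Posterior precision = 1/σ₀² + n/σ²; posterior mean is the precision-weighted average of μ₀ and x̄.
σ₀² = 64.61² = 4174.4521, σ² = 8.68² = 75.3424; σ² + n·σ₀² = 75.3424 + 14·4174.4521 = 58517.6718.
Posterior precision = 1/σ₀² + n/σ² = 1/4174.4521 + 14/75.3424 = (σ² + n·σ₀²)/(σ₀²σ²) = 58517.6718/(4174.4521·75.3424); posterior variance σₙ² = σ₀²σ²/(σ² + n·σ₀²) = 4174.4521·75.3424/58517.6718 = 5.374671.
Predictive variance for one new observation = σₙ² + σ² = 4174.4521·75.3424/58517.6718 + 75.3424 = σ²·(σ₀² + 58517.6718)/58517.6718 = 75.3424·62692.1239/58517.6718 = 80.717071; SD = √(75.3424·62692.1239/58517.6718) = 8.9843.

8.9843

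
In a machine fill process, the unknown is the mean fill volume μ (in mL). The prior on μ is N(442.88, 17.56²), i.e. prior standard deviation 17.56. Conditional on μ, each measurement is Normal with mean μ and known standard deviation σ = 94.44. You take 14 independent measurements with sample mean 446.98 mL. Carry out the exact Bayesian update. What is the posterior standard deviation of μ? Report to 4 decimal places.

14.4147

For Normal data with known variance σ², a Normal(μ₀, σ₀²) prior on μ is conjugate. Posterior precision = 1/σ₀² + n/σ²; posterior mean is the precision-weighted average of μ₀ and x̄.
σ₀² = 17.56² = 308.3536, σ² = 94.44² = 8918.9136; σ² + n·σ₀² = 8918.9136 + 14·308.3536 = 13235.864.
Posterior precision = 1/σ₀² + n/σ² = 1/308.3536 + 14/8918.9136 = (σ² + n·σ₀²)/(σ₀²σ²) = 13235.864/(308.3536·8918.9136); posterior variance σₙ² = σ₀²σ²/(σ² + n·σ₀²) = 308.3536·8918.9136/13235.864 = 207.782364.
Posterior SD = √σₙ² = √(308.3536·8918.9136/13235.864) = 14.4147.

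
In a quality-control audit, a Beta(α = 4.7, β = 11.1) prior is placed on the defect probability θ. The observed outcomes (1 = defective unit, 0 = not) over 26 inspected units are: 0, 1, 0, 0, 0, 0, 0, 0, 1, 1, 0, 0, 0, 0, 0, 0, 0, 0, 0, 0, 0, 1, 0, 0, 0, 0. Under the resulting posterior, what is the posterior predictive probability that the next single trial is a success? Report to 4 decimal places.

The Beta prior is conjugate to a Binomial/Bernoulli likelihood; the update adds successes to α and failures to β.
Posterior: Beta(α+k, β+n−k) = Beta(4.7+4, 11.1+22) = Beta(8.7, 33.1).
For a single future Bernoulli trial, P(success | data) = α/(α+β) = 0.2081.

0.2081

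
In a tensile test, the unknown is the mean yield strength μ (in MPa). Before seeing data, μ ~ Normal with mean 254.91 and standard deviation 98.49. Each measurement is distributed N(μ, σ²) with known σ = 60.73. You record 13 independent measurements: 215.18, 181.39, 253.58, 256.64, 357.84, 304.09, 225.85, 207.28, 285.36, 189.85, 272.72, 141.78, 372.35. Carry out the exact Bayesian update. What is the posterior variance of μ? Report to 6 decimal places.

275.640906

For Normal data with known variance σ², a Normal(μ₀, σ₀²) prior on μ is conjugate. Posterior precision = 1/σ₀² + n/σ²; posterior mean is the precision-weighted average of μ₀ and x̄.
σ₀² = 98.49² = 9700.2801, σ² = 60.73² = 3688.1329; σ² + n·σ₀² = 3688.1329 + 13·9700.2801 = 129791.7742.
Posterior precision = 1/σ₀² + n/σ² = 1/9700.2801 + 13/3688.1329 = (σ² + n·σ₀²)/(σ₀²σ²) = 129791.7742/(9700.2801·3688.1329); posterior variance σₙ² = σ₀²σ²/(σ² + n·σ₀²) = 9700.2801·3688.1329/129791.7742 = 275.640906.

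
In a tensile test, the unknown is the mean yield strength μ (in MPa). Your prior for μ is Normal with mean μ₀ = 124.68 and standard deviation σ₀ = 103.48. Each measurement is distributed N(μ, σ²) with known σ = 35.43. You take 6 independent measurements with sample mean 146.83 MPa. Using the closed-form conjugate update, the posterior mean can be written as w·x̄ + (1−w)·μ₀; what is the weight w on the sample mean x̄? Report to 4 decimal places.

For Normal data with known variance σ², a Normal(μ₀, σ₀²) prior on μ is conjugate. Posterior precision = 1/σ₀² + n/σ²; posterior mean is the precision-weighted average of μ₀ and x̄.
σ₀² = 103.48² = 10708.1104, σ² = 35.43² = 1255.2849. Prior precision 1/σ₀² = 1/10708.1104; data precision n/σ² = 6/1255.2849.
w = (n/σ²)/(1/σ₀² + n/σ²) = n·σ₀²/(σ² + n·σ₀²) = 6·10708.1104/(1255.2849 + 6·10708.1104) = 64248.6624/65503.9473 = 0.9808.

0.9808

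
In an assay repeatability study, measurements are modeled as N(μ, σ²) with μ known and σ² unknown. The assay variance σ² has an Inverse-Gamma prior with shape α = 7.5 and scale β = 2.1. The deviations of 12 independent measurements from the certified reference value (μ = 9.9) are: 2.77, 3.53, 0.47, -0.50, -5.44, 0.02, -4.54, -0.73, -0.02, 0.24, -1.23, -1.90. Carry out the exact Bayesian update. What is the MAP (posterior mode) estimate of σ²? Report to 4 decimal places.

2.7836

With known mean μ and an Inverse-Gamma(α, β) prior on σ², the Normal likelihood is conjugate: posterior is Inv-Gamma(α + n/2, β + Σ(xᵢ−μ)²/2).
Σ(xᵢ−μ)² = (2.77)² + (3.53)² + (0.47)² + (-0.50)² + (-5.44)² + (0.02)² + (-4.54)² + (-0.73)² + (-0.02)² + (0.24)² + (-1.23)² + (-1.90)² = 76.5241.
Posterior: Inv-Gamma(7.5 + 12/2, 2.1 + 76.5241/2) = Inv-Gamma(13.50, 40.36205).
Mode = β/(α+1) = 40.36205/14.50 = 2.7836.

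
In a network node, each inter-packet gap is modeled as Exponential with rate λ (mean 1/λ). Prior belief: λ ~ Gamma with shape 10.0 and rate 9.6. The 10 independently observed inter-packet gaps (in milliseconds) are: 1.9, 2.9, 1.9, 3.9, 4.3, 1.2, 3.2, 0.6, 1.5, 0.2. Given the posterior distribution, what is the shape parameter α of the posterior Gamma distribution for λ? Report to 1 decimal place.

With a Gamma(shape α, rate β) prior on the exponential rate λ, the posterior after n observations with total T = Σxᵢ is Gamma(α+n, β+T).
Sum of observations T = 21.6 milliseconds; n = 10.
Posterior: Gamma(10.0+10, 9.6+21.6) = Gamma(20.0, 31.2).
Posterior α = 20.0.

20.0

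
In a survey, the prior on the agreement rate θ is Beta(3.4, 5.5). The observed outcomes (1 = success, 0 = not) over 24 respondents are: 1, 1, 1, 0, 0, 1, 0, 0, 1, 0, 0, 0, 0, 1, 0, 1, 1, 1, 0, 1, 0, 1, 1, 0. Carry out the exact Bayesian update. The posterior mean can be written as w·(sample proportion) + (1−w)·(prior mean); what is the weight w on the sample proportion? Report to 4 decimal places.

0.7295

The Beta prior is conjugate to a Binomial/Bernoulli likelihood; the update adds successes to α and failures to β.
Posterior mean = (α₀+k)/(α₀+β₀+n) = [n/(α₀+β₀+n)]·(k/n) + [(α₀+β₀)/(α₀+β₀+n)]·α₀/(α₀+β₀), so only n and the prior enter the weight.
The weight on the data is w = n/(α₀+β₀+n) = 24/(3.4+5.5+24) = 24/32.9 = 0.7295.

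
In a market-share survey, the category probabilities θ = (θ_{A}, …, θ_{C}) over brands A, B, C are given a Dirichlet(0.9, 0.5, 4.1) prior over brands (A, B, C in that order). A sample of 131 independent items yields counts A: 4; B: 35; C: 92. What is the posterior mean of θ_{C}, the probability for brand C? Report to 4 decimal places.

0.7040

The Dirichlet prior is conjugate to the Multinomial likelihood: each posterior αⱼ = prior αⱼ + observed count nⱼ.
Posterior concentration: (4.9, 35.5, 96.1), total = 136.5.
E[θ_{C}|data] = α_{C}/Σα = 96.1/136.5 = 0.7040.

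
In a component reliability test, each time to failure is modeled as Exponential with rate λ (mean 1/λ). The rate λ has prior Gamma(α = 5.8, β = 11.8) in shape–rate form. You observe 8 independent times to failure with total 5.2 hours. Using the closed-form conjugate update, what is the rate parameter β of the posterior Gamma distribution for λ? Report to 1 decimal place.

17.0

With a Gamma(shape α, rate β) prior on the exponential rate λ, the posterior after n observations with total T = Σxᵢ is Gamma(α+n, β+T).
Posterior: Gamma(5.8+8, 11.8+5.2) = Gamma(13.8, 17.0).
Posterior β = 17.0.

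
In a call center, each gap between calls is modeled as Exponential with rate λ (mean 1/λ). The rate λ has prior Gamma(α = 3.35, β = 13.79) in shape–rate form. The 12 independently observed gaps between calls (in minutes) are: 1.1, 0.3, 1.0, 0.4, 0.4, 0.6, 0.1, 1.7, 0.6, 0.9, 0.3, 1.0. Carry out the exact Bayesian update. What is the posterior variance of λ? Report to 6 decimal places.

0.031174

With a Gamma(shape α, rate β) prior on the exponential rate λ, the posterior after n observations with total T = Σxᵢ is Gamma(α+n, β+T).
Sum of observations T = 8.4 minutes; n = 12.
Posterior: Gamma(3.35+12, 13.79+8.4) = Gamma(15.35, 22.19).
Var = α/β² = 0.031174.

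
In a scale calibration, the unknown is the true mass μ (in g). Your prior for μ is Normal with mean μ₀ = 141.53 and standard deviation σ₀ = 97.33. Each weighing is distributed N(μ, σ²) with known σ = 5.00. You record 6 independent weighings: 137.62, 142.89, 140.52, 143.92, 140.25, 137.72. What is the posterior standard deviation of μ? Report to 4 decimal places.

2.0408

For Normal data with known variance σ², a Normal(μ₀, σ₀²) prior on μ is conjugate. Posterior precision = 1/σ₀² + n/σ²; posterior mean is the precision-weighted average of μ₀ and x̄.
σ₀² = 97.33² = 9473.1289, σ² = 5.00² = 25; σ² + n·σ₀² = 25 + 6·9473.1289 = 56863.7734.
Posterior precision = 1/σ₀² + n/σ² = 1/9473.1289 + 6/25 = (σ² + n·σ₀²)/(σ₀²σ²) = 56863.7734/(9473.1289·25); posterior variance σₙ² = σ₀²σ²/(σ² + n·σ₀²) = 9473.1289·25/56863.7734 = 4.164835.
Posterior SD = √σₙ² = √(9473.1289·25/56863.7734) = 2.0408.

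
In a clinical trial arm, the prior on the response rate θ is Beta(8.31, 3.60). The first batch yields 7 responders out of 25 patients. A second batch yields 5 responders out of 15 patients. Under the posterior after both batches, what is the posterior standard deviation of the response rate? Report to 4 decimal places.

0.0671

The Beta prior is conjugate to a Binomial/Bernoulli likelihood; the update adds successes to α and failures to β.
After batch 1: Beta(8.31+7, 3.60+18) = Beta(15.31, 21.60).
After batch 2: Beta(15.31+5, 21.60+10) = Beta(20.31, 31.60).
Var = αβ/((α+β)²(α+β+1)) = 20.31·31.60/(51.91²·52.91) = 0.00450150; SD = √0.00450150 = 0.0671.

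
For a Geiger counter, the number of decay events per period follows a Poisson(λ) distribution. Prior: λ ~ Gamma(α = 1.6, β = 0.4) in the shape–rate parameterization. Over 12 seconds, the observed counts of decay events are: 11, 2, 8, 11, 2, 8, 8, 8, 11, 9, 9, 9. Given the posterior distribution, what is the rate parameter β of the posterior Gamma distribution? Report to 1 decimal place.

With a Gamma(shape α, rate β) prior, the Poisson likelihood is conjugate: the posterior is Gamma(α + ΣXᵢ, β + n).
Sum of counts S = 96 over n = 12 seconds.
Posterior: Gamma(α+S, β+n) = Gamma(1.6+96, 0.4+12) = Gamma(97.6, 12.4).
Posterior β = 12.4.

12.4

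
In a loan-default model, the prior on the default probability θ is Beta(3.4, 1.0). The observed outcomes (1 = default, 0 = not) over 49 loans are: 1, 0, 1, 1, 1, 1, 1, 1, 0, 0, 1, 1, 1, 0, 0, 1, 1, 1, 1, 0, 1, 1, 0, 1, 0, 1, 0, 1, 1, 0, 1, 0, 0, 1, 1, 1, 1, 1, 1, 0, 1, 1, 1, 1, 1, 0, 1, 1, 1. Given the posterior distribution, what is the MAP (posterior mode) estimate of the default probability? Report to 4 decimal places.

The Beta prior is conjugate to a Binomial/Bernoulli likelihood; the update adds successes to α and failures to β.
Posterior: Beta(α+k, β+n−k) = Beta(3.4+35, 1.0+14) = Beta(38.4, 15.0).
Mode of Beta(a,b) for a,b>1 is (a−1)/(a+b−2) = 37.4/51.4 = 0.7276.

0.7276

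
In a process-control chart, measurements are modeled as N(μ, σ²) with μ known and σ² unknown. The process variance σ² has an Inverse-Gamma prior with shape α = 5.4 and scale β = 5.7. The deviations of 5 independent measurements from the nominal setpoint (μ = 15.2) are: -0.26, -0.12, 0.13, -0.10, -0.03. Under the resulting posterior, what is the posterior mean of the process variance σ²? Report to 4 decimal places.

With known mean μ and an Inverse-Gamma(α, β) prior on σ², the Normal likelihood is conjugate: posterior is Inv-Gamma(α + n/2, β + Σ(xᵢ−μ)²/2).
Σ(xᵢ−μ)² = (-0.26)² + (-0.12)² + (0.13)² + (-0.10)² + (-0.03)² = 0.1098.
Posterior: Inv-Gamma(5.4 + 5/2, 5.7 + 0.1098/2) = Inv-Gamma(7.90, 5.75490).
E[σ²|data] = β/(α−1) = 5.75490/6.90 = 0.8340.

0.8340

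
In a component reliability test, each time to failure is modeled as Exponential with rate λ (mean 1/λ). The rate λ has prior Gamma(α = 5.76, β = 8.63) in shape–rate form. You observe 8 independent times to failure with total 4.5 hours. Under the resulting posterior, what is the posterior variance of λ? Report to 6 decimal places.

0.079816

With a Gamma(shape α, rate β) prior on the exponential rate λ, the posterior after n observations with total T = Σxᵢ is Gamma(α+n, β+T).
Posterior: Gamma(5.76+8, 8.63+4.5) = Gamma(13.76, 13.13).
Var = α/β² = 0.079816.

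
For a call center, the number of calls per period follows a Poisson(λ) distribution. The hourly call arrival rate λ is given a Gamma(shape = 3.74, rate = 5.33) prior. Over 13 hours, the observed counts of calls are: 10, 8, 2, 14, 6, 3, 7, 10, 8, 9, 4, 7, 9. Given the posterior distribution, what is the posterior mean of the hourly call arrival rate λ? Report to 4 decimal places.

5.4959

With a Gamma(shape α, rate β) prior, the Poisson likelihood is conjugate: the posterior is Gamma(α + ΣXᵢ, β + n).
Sum of counts S = 97 over n = 13 hours.
Posterior: Gamma(α+S, β+n) = Gamma(3.74+97, 5.33+13) = Gamma(100.74, 18.33).
Posterior mean = α/β = 100.74/18.33 = 5.4959.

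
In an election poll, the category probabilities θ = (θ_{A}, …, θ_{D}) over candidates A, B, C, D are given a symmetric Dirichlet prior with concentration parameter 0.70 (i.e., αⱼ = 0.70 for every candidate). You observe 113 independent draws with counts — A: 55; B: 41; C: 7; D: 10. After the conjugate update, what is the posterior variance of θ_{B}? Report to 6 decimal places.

The Dirichlet prior is conjugate to the Multinomial likelihood: each posterior αⱼ = prior αⱼ + observed count nⱼ.
Posterior concentration: (55.70, 41.70, 7.70, 10.70), total = 115.80.
Var[θ_j] = α_j(Σα−α_j)/((Σα)²(Σα+1)) = 41.70·74.10/(115.80²·116.80) = 0.001973.

0.001973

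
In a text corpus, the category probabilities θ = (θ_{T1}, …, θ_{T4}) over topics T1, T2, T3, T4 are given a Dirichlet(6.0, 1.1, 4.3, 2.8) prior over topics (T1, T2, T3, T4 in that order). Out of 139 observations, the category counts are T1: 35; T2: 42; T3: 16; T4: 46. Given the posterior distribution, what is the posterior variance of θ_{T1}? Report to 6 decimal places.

0.001271

The Dirichlet prior is conjugate to the Multinomial likelihood: each posterior αⱼ = prior αⱼ + observed count nⱼ.
Posterior concentration: (41.0, 43.1, 20.3, 48.8), total = 153.2.
Var[θ_j] = α_j(Σα−α_j)/((Σα)²(Σα+1)) = 41.0·112.2/(153.2²·154.2) = 0.001271.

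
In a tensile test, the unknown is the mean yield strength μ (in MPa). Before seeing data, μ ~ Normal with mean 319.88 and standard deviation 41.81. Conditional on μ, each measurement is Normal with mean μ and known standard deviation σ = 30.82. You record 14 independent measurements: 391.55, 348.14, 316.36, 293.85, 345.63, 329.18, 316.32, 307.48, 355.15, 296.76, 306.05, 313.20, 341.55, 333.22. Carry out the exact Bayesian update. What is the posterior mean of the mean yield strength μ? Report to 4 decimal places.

327.8644

For Normal data with known variance σ², a Normal(μ₀, σ₀²) prior on μ is conjugate. Posterior precision = 1/σ₀² + n/σ²; posterior mean is the precision-weighted average of μ₀ and x̄.
Σxᵢ = 391.55 + 348.14 + 316.36 + 293.85 + 345.63 + 329.18 + 316.32 + 307.48 + 355.15 + 296.76 + 306.05 + 313.20 + 341.55 + 333.22 = 4594.44, so n·x̄ = 4594.44.
σ₀² = 41.81² = 1748.0761, σ² = 30.82² = 949.8724; σ² + n·σ₀² = 949.8724 + 14·1748.0761 = 25422.9378.
Posterior mean = (μ₀/σ₀² + n·x̄/σ²)/(1/σ₀² + n/σ²) = (σ²·μ₀ + σ₀²·n·x̄)/(σ² + n·σ₀²) = (949.8724·319.88 + 1748.0761·4594.44)/25422.9378 = 8335275.940196/25422.9378 = 327.8644.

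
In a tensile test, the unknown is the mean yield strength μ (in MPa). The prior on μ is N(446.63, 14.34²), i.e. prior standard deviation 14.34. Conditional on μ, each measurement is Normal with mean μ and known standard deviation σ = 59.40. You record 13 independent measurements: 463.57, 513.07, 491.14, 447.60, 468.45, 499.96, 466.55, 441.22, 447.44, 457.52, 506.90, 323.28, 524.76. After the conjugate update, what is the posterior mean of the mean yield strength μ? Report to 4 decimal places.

For Normal data with known variance σ², a Normal(μ₀, σ₀²) prior on μ is conjugate. Posterior precision = 1/σ₀² + n/σ²; posterior mean is the precision-weighted average of μ₀ and x̄.
Σxᵢ = 463.57 + 513.07 + 491.14 + 447.60 + 468.45 + 499.96 + 466.55 + 441.22 + 447.44 + 457.52 + 506.90 + 323.28 + 524.76 = 6051.46, so n·x̄ = 6051.46.
σ₀² = 14.34² = 205.6356, σ² = 59.40² = 3528.36; σ² + n·σ₀² = 3528.36 + 13·205.6356 = 6201.6228.
Posterior mean = (μ₀/σ₀² + n·x̄/σ²)/(1/σ₀² + n/σ²) = (σ²·μ₀ + σ₀²·n·x̄)/(σ² + n·σ₀²) = (3528.36·446.63 + 205.6356·6051.46)/6201.6228 = 2820267.034776/6201.6228 = 454.7627.

454.7627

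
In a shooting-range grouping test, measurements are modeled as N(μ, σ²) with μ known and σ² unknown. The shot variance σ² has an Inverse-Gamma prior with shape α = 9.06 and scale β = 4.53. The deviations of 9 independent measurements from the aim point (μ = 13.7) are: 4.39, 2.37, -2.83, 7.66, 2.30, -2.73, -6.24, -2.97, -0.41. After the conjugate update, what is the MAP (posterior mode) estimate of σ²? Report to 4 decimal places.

With known mean μ and an Inverse-Gamma(α, β) prior on σ², the Normal likelihood is conjugate: posterior is Inv-Gamma(α + n/2, β + Σ(xᵢ−μ)²/2).
Σ(xᵢ−μ)² = (4.39)² + (2.37)² + (-2.83)² + (7.66)² + (2.30)² + (-2.73)² + (-6.24)² + (-2.97)² + (-0.41)² = 152.2430.
Posterior: Inv-Gamma(9.06 + 9/2, 4.53 + 152.2430/2) = Inv-Gamma(13.56, 80.65150).
Mode = β/(α+1) = 80.65150/14.56 = 5.5393.

5.5393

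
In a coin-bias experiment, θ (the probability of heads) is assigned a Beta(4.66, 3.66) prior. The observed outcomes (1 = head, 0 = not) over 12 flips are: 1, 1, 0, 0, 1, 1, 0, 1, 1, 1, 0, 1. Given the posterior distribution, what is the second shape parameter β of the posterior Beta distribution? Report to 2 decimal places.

7.66

The Beta prior is conjugate to a Binomial/Bernoulli likelihood; the update adds successes to α and failures to β.
Posterior: Beta(α+k, β+n−k) = Beta(4.66+8, 3.66+4) = Beta(12.66, 7.66).
Posterior β = 7.66.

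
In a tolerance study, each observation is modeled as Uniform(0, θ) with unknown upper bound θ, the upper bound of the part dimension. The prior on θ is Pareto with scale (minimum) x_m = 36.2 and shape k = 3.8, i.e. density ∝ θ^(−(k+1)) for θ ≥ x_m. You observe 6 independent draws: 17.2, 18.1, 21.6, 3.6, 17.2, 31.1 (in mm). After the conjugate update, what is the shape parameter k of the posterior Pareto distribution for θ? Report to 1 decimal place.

A Pareto(scale x_m, shape k) prior on the upper bound θ of Uniform(0, θ) is conjugate: posterior is Pareto(max(x_m, max xᵢ), k + n).
Sample maximum = 31.1; prior scale x_m = 36.2 → posterior scale = max = 36.2.
Posterior shape = 3.8 + 6 = 9.8.
Posterior shape k = 9.8.

9.8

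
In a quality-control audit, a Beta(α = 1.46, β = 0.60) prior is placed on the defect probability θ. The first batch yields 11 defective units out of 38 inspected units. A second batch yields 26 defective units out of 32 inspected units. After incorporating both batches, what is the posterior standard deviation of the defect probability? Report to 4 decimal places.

The Beta prior is conjugate to a Binomial/Bernoulli likelihood; the update adds successes to α and failures to β.
After batch 1: Beta(1.46+11, 0.60+27) = Beta(12.46, 27.60).
After batch 2: Beta(12.46+26, 27.60+6) = Beta(38.46, 33.60).
Var = αβ/((α+β)²(α+β+1)) = 38.46·33.60/(72.06²·73.06) = 0.00340628; SD = √0.00340628 = 0.0584.

0.0584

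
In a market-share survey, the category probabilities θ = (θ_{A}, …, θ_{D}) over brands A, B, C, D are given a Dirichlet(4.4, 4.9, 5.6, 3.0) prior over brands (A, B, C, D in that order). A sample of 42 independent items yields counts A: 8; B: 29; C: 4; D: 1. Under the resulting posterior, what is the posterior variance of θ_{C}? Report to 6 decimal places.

0.002210

The Dirichlet prior is conjugate to the Multinomial likelihood: each posterior αⱼ = prior αⱼ + observed count nⱼ.
Posterior concentration: (12.4, 33.9, 9.6, 4.0), total = 59.9.
Var[θ_j] = α_j(Σα−α_j)/((Σα)²(Σα+1)) = 9.6·50.3/(59.9²·60.9) = 0.002210.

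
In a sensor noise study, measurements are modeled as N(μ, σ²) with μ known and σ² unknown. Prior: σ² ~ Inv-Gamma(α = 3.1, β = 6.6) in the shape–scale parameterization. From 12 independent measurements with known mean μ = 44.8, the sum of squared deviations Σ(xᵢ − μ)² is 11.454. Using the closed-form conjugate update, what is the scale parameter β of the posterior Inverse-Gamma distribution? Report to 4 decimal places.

With known mean μ and an Inverse-Gamma(α, β) prior on σ², the Normal likelihood is conjugate: posterior is Inv-Gamma(α + n/2, β + Σ(xᵢ−μ)²/2).
Posterior: Inv-Gamma(3.1 + 12/2, 6.6 + 11.454/2) = Inv-Gamma(9.10, 12.3270).
Posterior β = 12.3270.

12.3270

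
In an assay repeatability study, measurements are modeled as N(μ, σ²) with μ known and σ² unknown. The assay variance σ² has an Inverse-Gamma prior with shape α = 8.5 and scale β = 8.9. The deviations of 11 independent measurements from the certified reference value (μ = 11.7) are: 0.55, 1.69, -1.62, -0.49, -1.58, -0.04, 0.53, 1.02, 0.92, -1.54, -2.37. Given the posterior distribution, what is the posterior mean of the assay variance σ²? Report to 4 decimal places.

With known mean μ and an Inverse-Gamma(α, β) prior on σ², the Normal likelihood is conjugate: posterior is Inv-Gamma(α + n/2, β + Σ(xᵢ−μ)²/2).
Σ(xᵢ−μ)² = (0.55)² + (1.69)² + (-1.62)² + (-0.49)² + (-1.58)² + (-0.04)² + (0.53)² + (1.02)² + (0.92)² + (-1.54)² + (-2.37)² = 18.6773.
Posterior: Inv-Gamma(8.5 + 11/2, 8.9 + 18.6773/2) = Inv-Gamma(14.00, 18.23865).
E[σ²|data] = β/(α−1) = 18.23865/13.00 = 1.4030.

1.4030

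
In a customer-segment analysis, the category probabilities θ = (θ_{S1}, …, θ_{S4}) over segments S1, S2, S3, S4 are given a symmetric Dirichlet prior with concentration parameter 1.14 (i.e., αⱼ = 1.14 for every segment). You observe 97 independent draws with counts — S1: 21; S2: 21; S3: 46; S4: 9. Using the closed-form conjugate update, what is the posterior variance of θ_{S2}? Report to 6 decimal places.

The Dirichlet prior is conjugate to the Multinomial likelihood: each posterior αⱼ = prior αⱼ + observed count nⱼ.
Posterior concentration: (22.14, 22.14, 47.14, 10.14), total = 101.56.
Var[θ_j] = α_j(Σα−α_j)/((Σα)²(Σα+1)) = 22.14·79.42/(101.56²·102.56) = 0.001662.

0.001662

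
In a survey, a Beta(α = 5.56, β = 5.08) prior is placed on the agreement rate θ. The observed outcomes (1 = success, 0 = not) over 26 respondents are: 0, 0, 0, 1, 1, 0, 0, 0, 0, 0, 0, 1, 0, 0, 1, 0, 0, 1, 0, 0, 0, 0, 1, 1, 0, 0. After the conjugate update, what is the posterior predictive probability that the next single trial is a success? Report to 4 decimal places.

0.3428

The Beta prior is conjugate to a Binomial/Bernoulli likelihood; the update adds successes to α and failures to β.
Posterior: Beta(α+k, β+n−k) = Beta(5.56+7, 5.08+19) = Beta(12.56, 24.08).
For a single future Bernoulli trial, P(success | data) = α/(α+β) = 0.3428.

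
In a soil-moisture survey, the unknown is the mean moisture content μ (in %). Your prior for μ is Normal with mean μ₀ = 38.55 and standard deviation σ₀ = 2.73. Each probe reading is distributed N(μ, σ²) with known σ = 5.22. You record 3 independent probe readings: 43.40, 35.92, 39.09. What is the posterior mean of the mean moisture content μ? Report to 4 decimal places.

38.9647

For Normal data with known variance σ², a Normal(μ₀, σ₀²) prior on μ is conjugate. Posterior precision = 1/σ₀² + n/σ²; posterior mean is the precision-weighted average of μ₀ and x̄.
Σxᵢ = 43.40 + 35.92 + 39.09 = 118.41, so n·x̄ = 118.41.
σ₀² = 2.73² = 7.4529, σ² = 5.22² = 27.2484; σ² + n·σ₀² = 27.2484 + 3·7.4529 = 49.6071.
Posterior mean = (μ₀/σ₀² + n·x̄/σ²)/(1/σ₀² + n/σ²) = (σ²·μ₀ + σ₀²·n·x̄)/(σ² + n·σ₀²) = (27.2484·38.55 + 7.4529·118.41)/49.6071 = 1932.923709/49.6071 = 38.9647.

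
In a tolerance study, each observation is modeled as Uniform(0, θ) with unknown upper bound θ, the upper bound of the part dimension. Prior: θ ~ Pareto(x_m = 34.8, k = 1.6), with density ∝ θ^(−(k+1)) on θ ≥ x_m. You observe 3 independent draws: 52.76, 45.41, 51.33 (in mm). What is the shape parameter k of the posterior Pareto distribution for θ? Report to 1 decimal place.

A Pareto(scale x_m, shape k) prior on the upper bound θ of Uniform(0, θ) is conjugate: posterior is Pareto(max(x_m, max xᵢ), k + n).
Sample maximum = 52.76; prior scale x_m = 34.8 → posterior scale = max = 52.76.
Posterior shape = 1.6 + 3 = 4.6.
Posterior shape k = 4.6.

4.6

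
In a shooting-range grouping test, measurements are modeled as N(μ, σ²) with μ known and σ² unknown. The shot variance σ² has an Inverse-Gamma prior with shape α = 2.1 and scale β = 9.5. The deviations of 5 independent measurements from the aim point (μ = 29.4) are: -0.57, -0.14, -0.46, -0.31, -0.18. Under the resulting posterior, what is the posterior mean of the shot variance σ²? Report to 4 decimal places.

With known mean μ and an Inverse-Gamma(α, β) prior on σ², the Normal likelihood is conjugate: posterior is Inv-Gamma(α + n/2, β + Σ(xᵢ−μ)²/2).
Σ(xᵢ−μ)² = (-0.57)² + (-0.14)² + (-0.46)² + (-0.31)² + (-0.18)² = 0.6846.
Posterior: Inv-Gamma(2.1 + 5/2, 9.5 + 0.6846/2) = Inv-Gamma(4.60, 9.84230).
E[σ²|data] = β/(α−1) = 9.84230/3.60 = 2.7340.

2.7340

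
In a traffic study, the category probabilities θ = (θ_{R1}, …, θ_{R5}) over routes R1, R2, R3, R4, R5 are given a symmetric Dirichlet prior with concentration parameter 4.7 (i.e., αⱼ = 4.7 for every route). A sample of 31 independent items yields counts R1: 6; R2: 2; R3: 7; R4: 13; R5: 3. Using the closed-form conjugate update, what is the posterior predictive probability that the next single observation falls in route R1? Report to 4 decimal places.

0.1963

The Dirichlet prior is conjugate to the Multinomial likelihood: each posterior αⱼ = prior αⱼ + observed count nⱼ.
Posterior concentration: (10.7, 6.7, 11.7, 17.7, 7.7), total = 54.5.
P(next = R1 | data) = α_{R1}/Σα = 0.1963.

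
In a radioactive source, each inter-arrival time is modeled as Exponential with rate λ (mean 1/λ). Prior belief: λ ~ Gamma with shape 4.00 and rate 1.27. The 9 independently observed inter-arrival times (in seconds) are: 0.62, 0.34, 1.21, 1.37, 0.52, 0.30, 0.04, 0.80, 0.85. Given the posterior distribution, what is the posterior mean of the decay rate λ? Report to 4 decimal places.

With a Gamma(shape α, rate β) prior on the exponential rate λ, the posterior after n observations with total T = Σxᵢ is Gamma(α+n, β+T).
Sum of observations T = 6.05 seconds; n = 9.
Posterior: Gamma(4.00+9, 1.27+6.05) = Gamma(13.00, 7.32).
Posterior mean of λ = α/β = 13.00/7.32 = 1.7760.

1.7760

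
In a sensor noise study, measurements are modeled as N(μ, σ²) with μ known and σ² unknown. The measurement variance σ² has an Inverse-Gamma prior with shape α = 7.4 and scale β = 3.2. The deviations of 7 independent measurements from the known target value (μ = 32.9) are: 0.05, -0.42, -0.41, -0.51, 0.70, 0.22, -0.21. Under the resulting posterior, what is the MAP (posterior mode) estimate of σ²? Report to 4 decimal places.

With known mean μ and an Inverse-Gamma(α, β) prior on σ², the Normal likelihood is conjugate: posterior is Inv-Gamma(α + n/2, β + Σ(xᵢ−μ)²/2).
Σ(xᵢ−μ)² = (0.05)² + (-0.42)² + (-0.41)² + (-0.51)² + (0.70)² + (0.22)² + (-0.21)² = 1.1896.
Posterior: Inv-Gamma(7.4 + 7/2, 3.2 + 1.1896/2) = Inv-Gamma(10.90, 3.79480).
Mode = β/(α+1) = 3.79480/11.90 = 0.3189.

0.3189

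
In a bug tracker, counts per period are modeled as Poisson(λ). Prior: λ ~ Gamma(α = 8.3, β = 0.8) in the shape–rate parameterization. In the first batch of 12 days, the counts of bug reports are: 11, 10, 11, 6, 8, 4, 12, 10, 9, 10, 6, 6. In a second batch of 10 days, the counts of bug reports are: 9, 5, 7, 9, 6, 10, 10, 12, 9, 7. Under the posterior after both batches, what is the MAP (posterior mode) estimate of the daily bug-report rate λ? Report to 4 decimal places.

8.5219

With a Gamma(shape α, rate β) prior, the Poisson likelihood is conjugate: the posterior is Gamma(α + ΣXᵢ, β + n).
Batch 1: sum of counts S = 103 over n = 12 days.
After batch 1: Gamma(α+S, β+n) = Gamma(8.3+103, 0.8+12) = Gamma(111.3, 12.8).
Batch 2: sum of counts S = 84 over n = 10 days.
After batch 2: Gamma(α+S, β+n) = Gamma(111.3+84, 12.8+10) = Gamma(195.3, 22.8).
Mode of Gamma(α,β) for α≥1 is (α−1)/β = 194.3/22.8 = 8.5219.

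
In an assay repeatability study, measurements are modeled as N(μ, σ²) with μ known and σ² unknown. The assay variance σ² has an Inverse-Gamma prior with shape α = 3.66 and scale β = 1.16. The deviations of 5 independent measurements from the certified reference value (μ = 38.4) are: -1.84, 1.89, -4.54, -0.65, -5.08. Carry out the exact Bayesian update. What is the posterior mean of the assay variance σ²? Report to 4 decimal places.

5.4378

With known mean μ and an Inverse-Gamma(α, β) prior on σ², the Normal likelihood is conjugate: posterior is Inv-Gamma(α + n/2, β + Σ(xᵢ−μ)²/2).
Σ(xᵢ−μ)² = (-1.84)² + (1.89)² + (-4.54)² + (-0.65)² + (-5.08)² = 53.7982.
Posterior: Inv-Gamma(3.66 + 5/2, 1.16 + 53.7982/2) = Inv-Gamma(6.16, 28.05910).
E[σ²|data] = β/(α−1) = 28.05910/5.16 = 5.4378.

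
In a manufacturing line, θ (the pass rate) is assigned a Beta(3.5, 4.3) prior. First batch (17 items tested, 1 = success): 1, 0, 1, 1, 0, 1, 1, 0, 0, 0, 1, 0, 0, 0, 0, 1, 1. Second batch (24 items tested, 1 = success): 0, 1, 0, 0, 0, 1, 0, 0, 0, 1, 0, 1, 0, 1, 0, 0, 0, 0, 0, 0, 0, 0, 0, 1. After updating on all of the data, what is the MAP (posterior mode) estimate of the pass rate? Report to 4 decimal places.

0.3526

The Beta prior is conjugate to a Binomial/Bernoulli likelihood; the update adds successes to α and failures to β.
After batch 1: Beta(3.5+8, 4.3+9) = Beta(11.5, 13.3).
After batch 2: Beta(11.5+6, 13.3+18) = Beta(17.5, 31.3).
Mode of Beta(a,b) for a,b>1 is (a−1)/(a+b−2) = 16.5/46.8 = 0.3526.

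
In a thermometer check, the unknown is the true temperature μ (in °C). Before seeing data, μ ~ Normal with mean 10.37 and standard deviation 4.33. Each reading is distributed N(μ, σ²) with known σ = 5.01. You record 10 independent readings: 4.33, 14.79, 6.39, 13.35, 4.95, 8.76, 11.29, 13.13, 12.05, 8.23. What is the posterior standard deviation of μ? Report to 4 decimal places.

For Normal data with known variance σ², a Normal(μ₀, σ₀²) prior on μ is conjugate. Posterior precision = 1/σ₀² + n/σ²; posterior mean is the precision-weighted average of μ₀ and x̄.
σ₀² = 4.33² = 18.7489, σ² = 5.01² = 25.1001; σ² + n·σ₀² = 25.1001 + 10·18.7489 = 212.5891.
Posterior precision = 1/σ₀² + n/σ² = 1/18.7489 + 10/25.1001 = (σ² + n·σ₀²)/(σ₀²σ²) = 212.5891/(18.7489·25.1001); posterior variance σₙ² = σ₀²σ²/(σ² + n·σ₀²) = 18.7489·25.1001/212.5891 = 2.213657.
Posterior SD = √σₙ² = √(18.7489·25.1001/212.5891) = 1.4878.

1.4878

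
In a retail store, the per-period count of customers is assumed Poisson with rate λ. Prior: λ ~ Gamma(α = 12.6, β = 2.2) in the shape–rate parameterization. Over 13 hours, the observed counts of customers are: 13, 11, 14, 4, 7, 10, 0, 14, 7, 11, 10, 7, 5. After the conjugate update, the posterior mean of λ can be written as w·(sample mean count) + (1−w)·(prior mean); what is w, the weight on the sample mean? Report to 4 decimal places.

0.8553

With a Gamma(shape α, rate β) prior, the Poisson likelihood is conjugate: the posterior is Gamma(α + ΣXᵢ, β + n).
Posterior mean = (α₀+S)/(β₀+n) = [n/(β₀+n)]·(S/n) + [β₀/(β₀+n)]·(α₀/β₀), so only n and β₀ enter the weight.
Weight on data w = n/(β₀+n) = 13/(2.2+13) = 13/15.2 = 0.8553.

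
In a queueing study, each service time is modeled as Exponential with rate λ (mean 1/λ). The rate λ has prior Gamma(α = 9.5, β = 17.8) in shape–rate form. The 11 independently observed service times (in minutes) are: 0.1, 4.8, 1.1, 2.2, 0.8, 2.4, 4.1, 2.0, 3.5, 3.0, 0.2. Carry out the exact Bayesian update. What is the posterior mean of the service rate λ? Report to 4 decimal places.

With a Gamma(shape α, rate β) prior on the exponential rate λ, the posterior after n observations with total T = Σxᵢ is Gamma(α+n, β+T).
Sum of observations T = 24.2 minutes; n = 11.
Posterior: Gamma(9.5+11, 17.8+24.2) = Gamma(20.5, 42.0).
Posterior mean of λ = α/β = 20.5/42.0 = 0.4881.

0.4881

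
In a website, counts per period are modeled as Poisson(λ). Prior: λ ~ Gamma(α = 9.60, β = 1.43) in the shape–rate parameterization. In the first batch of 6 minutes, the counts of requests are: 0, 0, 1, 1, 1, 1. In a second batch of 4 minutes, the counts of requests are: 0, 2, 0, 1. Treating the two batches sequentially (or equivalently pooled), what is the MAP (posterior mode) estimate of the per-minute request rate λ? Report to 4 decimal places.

With a Gamma(shape α, rate β) prior, the Poisson likelihood is conjugate: the posterior is Gamma(α + ΣXᵢ, β + n).
Batch 1: sum of counts S = 4 over n = 6 minutes.
After batch 1: Gamma(α+S, β+n) = Gamma(9.60+4, 1.43+6) = Gamma(13.60, 7.43).
Batch 2: sum of counts S = 3 over n = 4 minutes.
After batch 2: Gamma(α+S, β+n) = Gamma(13.60+3, 7.43+4) = Gamma(16.60, 11.43).
Mode of Gamma(α,β) for α≥1 is (α−1)/β = 15.60/11.43 = 1.3648.

1.3648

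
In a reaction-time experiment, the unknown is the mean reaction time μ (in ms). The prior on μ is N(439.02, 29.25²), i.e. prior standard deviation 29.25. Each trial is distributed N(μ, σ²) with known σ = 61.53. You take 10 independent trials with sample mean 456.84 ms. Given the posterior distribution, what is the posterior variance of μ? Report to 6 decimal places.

262.455274

For Normal data with known variance σ², a Normal(μ₀, σ₀²) prior on μ is conjugate. Posterior precision = 1/σ₀² + n/σ²; posterior mean is the precision-weighted average of μ₀ and x̄.
σ₀² = 29.25² = 855.5625, σ² = 61.53² = 3785.9409; σ² + n·σ₀² = 3785.9409 + 10·855.5625 = 12341.5659.
Posterior precision = 1/σ₀² + n/σ² = 1/855.5625 + 10/3785.9409 = (σ² + n·σ₀²)/(σ₀²σ²) = 12341.5659/(855.5625·3785.9409); posterior variance σₙ² = σ₀²σ²/(σ² + n·σ₀²) = 855.5625·3785.9409/12341.5659 = 262.455274.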